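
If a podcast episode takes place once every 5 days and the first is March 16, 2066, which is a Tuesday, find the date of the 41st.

The 41st occurrence is 40 intervals after the first: 40 × 5 = 200 days after March 16, 2066.
March has 31 days — 15 days to the end of March leaves 185.
April has 30 days (155 left).
May has 31 days (124 left).
June has 30 days (94 left).
July has 31 days (63 left).
August has 31 days (32 left).
September has 30 days (2 left).
2 days into October → October 2, 2066.

October 2, 2066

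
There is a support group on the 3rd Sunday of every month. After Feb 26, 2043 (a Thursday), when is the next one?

Feb 2043 starts on a Sunday; its first Sunday is the 1st, so the 3rd Sunday is the 15th — Feb 15, 2043.
That is not after Feb 26, 2043, so look at Mar 2043.
Mar 2043 starts on a Sunday; its first Sunday is the 1st, so the 3rd Sunday is the 15th — Mar 15, 2043.

Mar 15, 2043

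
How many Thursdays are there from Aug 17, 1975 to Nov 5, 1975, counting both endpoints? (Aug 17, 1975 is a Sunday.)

11

Aug 17, 1975 is a Sunday; the first Thursday on or after it is Aug 21, 1975 (4 days later).
From Aug 21, 1975 to Nov 5, 1975: 10 + 30 + 31 + 5 = 76 days (rest of Aug, Sep, Oct, Nov).
76 ÷ 7 = 10 full weeks with remainder 6, so 10 more Thursdays after the first → 11.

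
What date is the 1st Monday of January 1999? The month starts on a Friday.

4 January 1999

January 1999 begins on a Friday, so the first Monday is January 4 (3 days later).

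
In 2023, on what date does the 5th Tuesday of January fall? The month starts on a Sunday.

January 2023 begins on a Sunday, so the first Tuesday is January 3 (2 days later).
The 5th Tuesday is 4 weeks later: 3 + 28 = 31.

January 31, 2023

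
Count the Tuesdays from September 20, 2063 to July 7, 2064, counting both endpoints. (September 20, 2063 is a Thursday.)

41

September 20, 2063 is a Thursday; the first Tuesday on or after it is September 25, 2063 (5 days later).
From September 25, 2063 to July 7, 2064: 5 + 31 + 30 + 31 + 31 + 29 + 31 + 30 + 31 + 30 + 7 = 286 days (rest of September, October, November, December, January, February, March, April, May, June, July).
286 ÷ 7 = 40 full weeks with remainder 6, so 40 more Tuesdays after the first → 41.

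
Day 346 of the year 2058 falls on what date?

January has 31 days (346 − 31 = 315 remain).
February has 28 days (315 − 28 = 287 remain).
March has 31 days (287 − 31 = 256 remain).
April has 30 days (256 − 30 = 226 remain).
May has 31 days (226 − 31 = 195 remain).
June has 30 days (195 − 30 = 165 remain).
July has 31 days (165 − 31 = 134 remain).
August has 31 days (134 − 31 = 103 remain).
September has 30 days (103 − 30 = 73 remain).
October has 31 days (73 − 31 = 42 remain).
November has 30 days (42 − 30 = 12 remain).
12 into December → December 12.

December 12, 2058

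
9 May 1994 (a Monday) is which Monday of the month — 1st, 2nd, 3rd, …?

Day 9 falls in week ⌈9/7⌉ of the month.
Days 1–7 hold the 1st Monday, 8–14 the 2nd, 15–21 the 3rd, 22–28 the 4th, 29–31 the 5th.
9 is in the range for the 2nd.

2nd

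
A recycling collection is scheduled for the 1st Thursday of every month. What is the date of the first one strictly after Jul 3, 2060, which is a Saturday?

Aug 5, 2060

Jul 2060 starts on a Thursday, so its 1st Thursday is Jul 1, 2060.
That is not after Jul 3, 2060, so look at Aug 2060.
Aug 2060 starts on a Sunday, so its 1st Thursday is Aug 5, 2060 (4 days in).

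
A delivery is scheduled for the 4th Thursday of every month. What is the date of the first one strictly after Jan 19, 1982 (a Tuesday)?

Jan 28, 1982

Jan 1982 starts on a Friday; its first Thursday is the 7th, so the 4th Thursday is the 28th — Jan 28, 1982.
Jan 28, 1982 is after Jan 19, 1982, so that is the next one.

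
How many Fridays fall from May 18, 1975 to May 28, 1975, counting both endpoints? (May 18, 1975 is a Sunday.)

May 18, 1975 is a Sunday; the first Friday on or after it is May 23, 1975 (5 days later).
From May 23, 1975 to May 28, 1975 is 28 − 23 = 5 days.
5 ÷ 7 = 0 full weeks with remainder 5, so 0 more Fridays after the first → 1.

1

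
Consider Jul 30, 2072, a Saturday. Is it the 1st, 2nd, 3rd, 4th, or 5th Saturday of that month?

Day 30 falls in week ⌈30/7⌉ of the month.
Days 1–7 hold the 1st Saturday, 8–14 the 2nd, 15–21 the 3rd, 22–28 the 4th, 29–31 the 5th.
30 is in the range for the 5th.

5th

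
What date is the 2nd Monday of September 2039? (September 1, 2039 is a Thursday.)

September 2039 begins on a Thursday, so the first Monday is September 5 (4 days later).
The 2nd Monday is 1 weeks later: 5 + 7 = 12.

2039-09-12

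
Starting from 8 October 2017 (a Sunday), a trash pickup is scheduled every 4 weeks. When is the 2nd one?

The 2nd occurrence is 1 interval after the first: 1 × 28 = 28 days after 8 October 2017.
October has 31 days — 23 days to the end of October leaves 5.
5 days into November → 5 November 2017.

5 November 2017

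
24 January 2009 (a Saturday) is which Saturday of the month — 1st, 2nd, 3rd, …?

4th

Day 24 falls in week ⌈24/7⌉ of the month.
Days 1–7 hold the 1st Saturday, 8–14 the 2nd, 15–21 the 3rd, 22–28 the 4th, 29–31 the 5th.
24 is in the range for the 4th.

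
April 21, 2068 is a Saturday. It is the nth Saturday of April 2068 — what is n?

3rd

Day 21 falls in week ⌈21/7⌉ of the month.
Days 1–7 hold the 1st Saturday, 8–14 the 2nd, 15–21 the 3rd, 22–28 the 4th, 29–31 the 5th.
21 is in the range for the 3rd.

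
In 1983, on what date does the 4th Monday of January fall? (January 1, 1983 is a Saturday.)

24 January 1983

January 1983 begins on a Saturday, so the first Monday is January 3 (2 days later).
The 4th Monday is 3 weeks later: 3 + 21 = 24.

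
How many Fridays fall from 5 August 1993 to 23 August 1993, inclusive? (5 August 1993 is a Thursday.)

3

5 August 1993 is a Thursday; the first Friday on or after it is 6 August 1993 (1 day later).
From 6 August 1993 to 23 August 1993 is 23 − 6 = 17 days.
17 ÷ 7 = 2 full weeks with remainder 3, so 2 more Fridays after the first → 3.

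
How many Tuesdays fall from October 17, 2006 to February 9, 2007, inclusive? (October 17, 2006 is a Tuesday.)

17

October 17, 2006 is a Tuesday; the first Tuesday on or after it is October 17, 2006.
From October 17, 2006 to February 9, 2007: 14 + 30 + 31 + 31 + 9 = 115 days (rest of October, November, December, January, February).
115 ÷ 7 = 16 full weeks with remainder 3, so 16 more Tuesdays after the first → 17.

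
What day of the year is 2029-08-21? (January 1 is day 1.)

233

Days in months before August: 31 + 28 + 31 + 30 + 31 + 30 + 31 = 212.
Plus 21 days into August → day 233.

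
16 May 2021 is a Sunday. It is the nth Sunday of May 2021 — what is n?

Day 16 falls in week ⌈16/7⌉ of the month.
Days 1–7 hold the 1st Sunday, 8–14 the 2nd, 15–21 the 3rd, 22–28 the 4th, 29–31 the 5th.
16 is in the range for the 3rd.

3rd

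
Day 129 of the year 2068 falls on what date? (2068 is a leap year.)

January has 31 days (129 − 31 = 98 remain).
February has 29 days (98 − 29 = 69 remain).
March has 31 days (69 − 31 = 38 remain).
April has 30 days (38 − 30 = 8 remain).
8 into May → May 8.

May 8, 2068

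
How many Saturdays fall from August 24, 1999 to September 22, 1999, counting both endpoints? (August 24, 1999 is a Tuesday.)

4

August 24, 1999 is a Tuesday; the first Saturday on or after it is August 28, 1999 (4 days later).
From August 28, 1999 to September 22, 1999: 3 + 22 = 25 days (rest of August, September).
25 ÷ 7 = 3 full weeks with remainder 4, so 3 more Saturdays after the first → 4.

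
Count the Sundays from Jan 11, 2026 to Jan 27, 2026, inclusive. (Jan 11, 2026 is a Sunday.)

Jan 11, 2026 is a Sunday; the first Sunday on or after it is Jan 11, 2026.
From Jan 11, 2026 to Jan 27, 2026 is 27 − 11 = 16 days.
16 ÷ 7 = 2 full weeks with remainder 2, so 2 more Sundays after the first → 3.

3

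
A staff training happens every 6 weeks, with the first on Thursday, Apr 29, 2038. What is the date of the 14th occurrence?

Oct 27, 2039

The 14th occurrence is 13 intervals after the first: 13 × 42 = 546 days after Apr 29, 2038.
Apr has 30 days — 1 day to the end of Apr leaves 545.
From end of Apr to end of 2038 is 245 days (300 left).
Jan has 31 days (269 left).
Feb has 28 days (241 left).
Mar has 31 days (210 left).
Apr has 30 days (180 left).
May has 31 days (149 left).
Jun has 30 days (119 left).
Jul has 31 days (88 left).
Aug has 31 days (57 left).
Sep has 30 days (27 left).
27 days into Oct → Oct 27, 2039.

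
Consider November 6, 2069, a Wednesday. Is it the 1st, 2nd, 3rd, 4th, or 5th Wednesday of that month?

1st

Day 6 falls in week ⌈6/7⌉ of the month.
Days 1–7 hold the 1st Wednesday, 8–14 the 2nd, 15–21 the 3rd, 22–28 the 4th, 29–31 the 5th.
6 is in the range for the 1st.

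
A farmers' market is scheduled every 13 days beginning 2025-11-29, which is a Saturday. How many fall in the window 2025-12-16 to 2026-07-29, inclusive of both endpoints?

17

Occurrences land 13·i days after 2025-11-29 for i = 0, 1, 2, …
2025-12-16 is 17 days after the start; 17 ÷ 13 = 1 remainder 4; since the remainder is 4, round up to i = 2. First occurrence in the window: #3 on 2025-12-25 (2×13 = 26 days in).
2026-07-29 is 242 days after the start; 242 ÷ 13 = 18 remainder 8. Last occurrence in the window: #19 on 2026-07-21.
Occurrences #3 through #19: 17 in total.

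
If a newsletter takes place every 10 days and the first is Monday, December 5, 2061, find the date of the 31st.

The 31st occurrence is 30 intervals after the first: 30 × 10 = 300 days after December 5, 2061.
December has 31 days — 26 days to the end of December leaves 274.
January has 31 days (243 left).
February has 28 days (215 left).
March has 31 days (184 left).
April has 30 days (154 left).
May has 31 days (123 left).
June has 30 days (93 left).
July has 31 days (62 left).
August has 31 days (31 left).
September has 30 days (1 left).
1 day into October → October 1, 2062.

October 1, 2062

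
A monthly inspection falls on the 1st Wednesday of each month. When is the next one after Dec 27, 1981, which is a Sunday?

Dec 1981 starts on a Tuesday, so its 1st Wednesday is Dec 2, 1981 (1 day in).
That is not after Dec 27, 1981, so look at Jan 1982.
Jan 1982 starts on a Friday, so its 1st Wednesday is Jan 6, 1982 (5 days in).

Jan 6, 1982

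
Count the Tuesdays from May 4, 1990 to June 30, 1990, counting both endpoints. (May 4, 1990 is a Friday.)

May 4, 1990 is a Friday; the first Tuesday on or after it is May 8, 1990 (4 days later).
From May 8, 1990 to June 30, 1990: 23 + 30 = 53 days (rest of May, June).
53 ÷ 7 = 7 full weeks with remainder 4, so 7 more Tuesdays after the first → 8.

8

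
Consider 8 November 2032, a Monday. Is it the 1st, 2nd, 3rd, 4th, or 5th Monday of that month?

Day 8 falls in week ⌈8/7⌉ of the month.
Days 1–7 hold the 1st Monday, 8–14 the 2nd, 15–21 the 3rd, 22–28 the 4th, 29–31 the 5th.
8 is in the range for the 2nd.

2nd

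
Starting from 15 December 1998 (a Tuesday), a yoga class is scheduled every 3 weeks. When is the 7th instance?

20 April 1999

The 7th occurrence is 6 intervals after the first: 6 × 21 = 126 days after 15 December 1998.
December has 31 days — 16 days to the end of December leaves 110.
January has 31 days (79 left).
February has 28 days (51 left).
March has 31 days (20 left).
20 days into April → 20 April 1999.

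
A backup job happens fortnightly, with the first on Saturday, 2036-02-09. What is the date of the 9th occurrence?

2036-05-31

The 9th occurrence is 8 intervals after the first: 8 × 14 = 112 days after 2036-02-09.
February has 29 days — 20 days to the end of February leaves 92.
March has 31 days (61 left).
April has 30 days (31 left).
31 days into May → 2036-05-31.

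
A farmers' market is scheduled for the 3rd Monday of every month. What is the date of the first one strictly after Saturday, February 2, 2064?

February 18, 2064

February 2064 starts on a Friday; its first Monday is the 4th, so the 3rd Monday is the 18th — February 18, 2064.
February 18, 2064 is after February 2, 2064, so that is the next one.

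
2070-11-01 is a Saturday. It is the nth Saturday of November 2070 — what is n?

Day 1 falls in week ⌈1/7⌉ of the month.
Days 1–7 hold the 1st Saturday, 8–14 the 2nd, 15–21 the 3rd, 22–28 the 4th, 29–31 the 5th.
1 is in the range for the 1st.

1st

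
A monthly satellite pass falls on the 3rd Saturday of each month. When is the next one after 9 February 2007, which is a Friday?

17 February 2007

February 2007 starts on a Thursday; its first Saturday is the 3rd, so the 3rd Saturday is the 17th — 17 February 2007.
17 February 2007 is after 9 February 2007, so that is the next one.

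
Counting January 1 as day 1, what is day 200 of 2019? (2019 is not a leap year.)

19 July 2019

January has 31 days (200 − 31 = 169 remain).
February has 28 days (169 − 28 = 141 remain).
March has 31 days (141 − 31 = 110 remain).
April has 30 days (110 − 30 = 80 remain).
May has 31 days (80 − 31 = 49 remain).
June has 30 days (49 − 30 = 19 remain).
19 into July → July 19.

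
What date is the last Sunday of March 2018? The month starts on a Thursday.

25 March 2018

March 2018 begins on a Thursday, so the first Sunday is March 4 (3 days later).
March 2018 has 31 days. Adding weeks: 4, 11, 18, 25 — the last one ≤ 31 is the 25th.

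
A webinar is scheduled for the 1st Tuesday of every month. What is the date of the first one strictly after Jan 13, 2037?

Feb 3, 2037

Jan 2037 starts on a Thursday, so its 1st Tuesday is Jan 6, 2037 (5 days in).
That is not after Jan 13, 2037, so look at Feb 2037.
Feb 2037 starts on a Sunday, so its 1st Tuesday is Feb 3, 2037 (2 days in).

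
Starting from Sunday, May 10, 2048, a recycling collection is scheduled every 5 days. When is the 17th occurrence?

The 17th occurrence is 16 intervals after the first: 16 × 5 = 80 days after May 10, 2048.
May has 31 days — 21 days to the end of May leaves 59.
June has 30 days (29 left).
29 days into July → July 29, 2048.

July 29, 2048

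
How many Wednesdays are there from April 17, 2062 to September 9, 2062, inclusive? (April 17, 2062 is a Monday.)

April 17, 2062 is a Monday; the first Wednesday on or after it is April 19, 2062 (2 days later).
From April 19, 2062 to September 9, 2062: 11 + 31 + 30 + 31 + 31 + 9 = 143 days (rest of April, May, June, July, August, September).
143 ÷ 7 = 20 full weeks with remainder 3, so 20 more Wednesdays after the first → 21.

21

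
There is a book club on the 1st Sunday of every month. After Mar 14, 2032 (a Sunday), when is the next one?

Apr 4, 2032

Mar 2032 starts on a Monday, so its 1st Sunday is Mar 7, 2032 (6 days in).
That is not after Mar 14, 2032, so look at Apr 2032.
Apr 2032 starts on a Thursday, so its 1st Sunday is Apr 4, 2032 (3 days in).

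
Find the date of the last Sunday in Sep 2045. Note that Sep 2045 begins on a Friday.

Sep 24, 2045

Sep 2045 begins on a Friday, so the first Sunday is Sep 3 (2 days later).
Sep 2045 has 30 days. Adding weeks: 3, 10, 17, 24 — the last one ≤ 30 is the 24th.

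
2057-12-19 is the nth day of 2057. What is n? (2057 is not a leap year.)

353

Days in months before December: 31 + 28 + 31 + 30 + 31 + 30 + 31 + 31 + 30 + 31 + 30 = 334.
Plus 19 days into December → day 353.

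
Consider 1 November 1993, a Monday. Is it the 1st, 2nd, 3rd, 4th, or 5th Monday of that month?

Day 1 falls in week ⌈1/7⌉ of the month.
Days 1–7 hold the 1st Monday, 8–14 the 2nd, 15–21 the 3rd, 22–28 the 4th, 29–31 the 5th.
1 is in the range for the 1st.

1st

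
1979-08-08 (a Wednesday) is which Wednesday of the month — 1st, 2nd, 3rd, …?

2nd

Day 8 falls in week ⌈8/7⌉ of the month.
Days 1–7 hold the 1st Wednesday, 8–14 the 2nd, 15–21 the 3rd, 22–28 the 4th, 29–31 the 5th.
8 is in the range for the 2nd.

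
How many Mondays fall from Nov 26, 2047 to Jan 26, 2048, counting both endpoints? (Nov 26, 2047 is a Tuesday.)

Nov 26, 2047 is a Tuesday; the first Monday on or after it is Dec 2, 2047 (6 days later).
From Dec 2, 2047 to Jan 26, 2048: 29 + 26 = 55 days (rest of Dec, Jan).
55 ÷ 7 = 7 full weeks with remainder 6, so 7 more Mondays after the first → 8.

8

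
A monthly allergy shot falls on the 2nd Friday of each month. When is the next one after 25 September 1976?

8 October 1976

September 1976 starts on a Wednesday; its first Friday is the 3rd, so the 2nd Friday is the 10th — 10 September 1976.
That is not after 25 September 1976, so look at October 1976.
October 1976 starts on a Friday; its first Friday is the 1st, so the 2nd Friday is the 8th — 8 October 1976.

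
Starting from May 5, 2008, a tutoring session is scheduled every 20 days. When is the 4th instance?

July 4, 2008

The 4th occurrence is 3 intervals after the first: 3 × 20 = 60 days after May 5, 2008.
May has 31 days — 26 days to the end of May leaves 34.
June has 30 days (4 left).
4 days into July → July 4, 2008.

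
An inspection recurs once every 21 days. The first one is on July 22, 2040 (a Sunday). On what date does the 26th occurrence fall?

December 29, 2041

The 26th occurrence is 25 intervals after the first: 25 × 21 = 525 days after July 22, 2040.
July has 31 days — 9 days to the end of July leaves 516.
From end of July to end of 2040 is 153 days (363 left).
January has 31 days (332 left).
February has 28 days (304 left).
March has 31 days (273 left).
April has 30 days (243 left).
May has 31 days (212 left).
June has 30 days (182 left).
July has 31 days (151 left).
August has 31 days (120 left).
September has 30 days (90 left).
October has 31 days (59 left).
November has 30 days (29 left).
29 days into December → December 29, 2041.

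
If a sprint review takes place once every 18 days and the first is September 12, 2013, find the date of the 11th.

The 11th occurrence is 10 intervals after the first: 10 × 18 = 180 days after September 12, 2013.
September has 30 days — 18 days to the end of September leaves 162.
October has 31 days (131 left).
November has 30 days (101 left).
December has 31 days (70 left).
January has 31 days (39 left).
February has 28 days (11 left).
11 days into March → March 11, 2014.

March 11, 2014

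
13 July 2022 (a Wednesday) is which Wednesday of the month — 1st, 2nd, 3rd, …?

2nd

Day 13 falls in week ⌈13/7⌉ of the month.
Days 1–7 hold the 1st Wednesday, 8–14 the 2nd, 15–21 the 3rd, 22–28 the 4th, 29–31 the 5th.
13 is in the range for the 2nd.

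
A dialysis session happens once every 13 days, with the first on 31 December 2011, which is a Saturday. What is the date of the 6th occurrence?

The 6th occurrence is 5 intervals after the first: 5 × 13 = 65 days after 31 December 2011.
December has 31 days — 0 days to the end of December leaves 65.
January has 31 days (34 left).
February has 29 days (5 left).
5 days into March → 5 March 2012.

5 March 2012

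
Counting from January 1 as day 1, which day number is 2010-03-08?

67

Days in months before March: 31 + 28 = 59.
Plus 8 days into March → day 67.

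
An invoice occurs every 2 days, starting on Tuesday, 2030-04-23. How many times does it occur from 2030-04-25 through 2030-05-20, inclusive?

13

Occurrences land 2·i days after 2030-04-23 for i = 0, 1, 2, …
2030-04-25 is 2 days after the start; 2 ÷ 2 = 1 remainder 0. First occurrence in the window: #2 on 2030-04-25 (1×2 = 2 days in).
2030-05-20 is 27 days after the start; 27 ÷ 2 = 13 remainder 1. Last occurrence in the window: #14 on 2030-05-19.
Occurrences #2 through #14: 13 in total.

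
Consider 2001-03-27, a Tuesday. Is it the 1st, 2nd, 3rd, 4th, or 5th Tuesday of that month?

4th

Day 27 falls in week ⌈27/7⌉ of the month.
Days 1–7 hold the 1st Tuesday, 8–14 the 2nd, 15–21 the 3rd, 22–28 the 4th, 29–31 the 5th.
27 is in the range for the 4th.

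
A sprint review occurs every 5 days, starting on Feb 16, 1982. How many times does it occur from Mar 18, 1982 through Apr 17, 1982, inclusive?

7

Occurrences land 5·i days after Feb 16, 1982 for i = 0, 1, 2, …
Mar 18, 1982 is 30 days after the start; 30 ÷ 5 = 6 remainder 0. First occurrence in the window: #7 on Mar 18, 1982 (6×5 = 30 days in).
Apr 17, 1982 is 60 days after the start; 60 ÷ 5 = 12 remainder 0. Last occurrence in the window: #13 on Apr 17, 1982.
Occurrences #7 through #13: 7 in total.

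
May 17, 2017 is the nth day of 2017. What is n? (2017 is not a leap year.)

Days in months before May: 31 + 28 + 31 + 30 = 120.
Plus 17 days into May → day 137.

137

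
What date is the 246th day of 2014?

3 September 2014

January has 31 days (246 − 31 = 215 remain).
February has 28 days (215 − 28 = 187 remain).
March has 31 days (187 − 31 = 156 remain).
April has 30 days (156 − 30 = 126 remain).
May has 31 days (126 − 31 = 95 remain).
June has 30 days (95 − 30 = 65 remain).
July has 31 days (65 − 31 = 34 remain).
August has 31 days (34 − 31 = 3 remain).
3 into September → September 3.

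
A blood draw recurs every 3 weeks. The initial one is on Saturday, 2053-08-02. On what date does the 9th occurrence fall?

2054-01-17

The 9th occurrence is 8 intervals after the first: 8 × 21 = 168 days after 2053-08-02.
August has 31 days — 29 days to the end of August leaves 139.
September has 30 days (109 left).
October has 31 days (78 left).
November has 30 days (48 left).
December has 31 days (17 left).
17 days into January → 2054-01-17.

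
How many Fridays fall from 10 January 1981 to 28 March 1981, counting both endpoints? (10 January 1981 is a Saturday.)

10 January 1981 is a Saturday; the first Friday on or after it is 16 January 1981 (6 days later).
From 16 January 1981 to 28 March 1981: 15 + 28 + 28 = 71 days (rest of January, February, March).
71 ÷ 7 = 10 full weeks with remainder 1, so 10 more Fridays after the first → 11.

11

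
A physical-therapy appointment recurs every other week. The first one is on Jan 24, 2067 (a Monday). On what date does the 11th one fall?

Jun 13, 2067

The 11th occurrence is 10 intervals after the first: 10 × 14 = 140 days after Jan 24, 2067.
Jan has 31 days — 7 days to the end of Jan leaves 133.
Feb has 28 days (105 left).
Mar has 31 days (74 left).
Apr has 30 days (44 left).
May has 31 days (13 left).
13 days into Jun → Jun 13, 2067.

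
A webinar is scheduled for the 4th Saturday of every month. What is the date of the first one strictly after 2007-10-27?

October 2007 starts on a Monday; its first Saturday is the 6th, so the 4th Saturday is the 27th — 2007-10-27.
That is not after 2007-10-27, so look at November 2007.
November 2007 starts on a Thursday; its first Saturday is the 3rd, so the 4th Saturday is the 24th — 2007-11-24.

2007-11-24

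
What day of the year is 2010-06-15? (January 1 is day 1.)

166

Days in months before June: 31 + 28 + 31 + 30 + 31 = 151.
Plus 15 days into June → day 166.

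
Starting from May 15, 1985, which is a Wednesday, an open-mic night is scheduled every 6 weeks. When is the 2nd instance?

Jun 26, 1985

The 2nd occurrence is 1 interval after the first: 1 × 42 = 42 days after May 15, 1985.
May has 31 days — 16 days to the end of May leaves 26.
26 days into Jun → Jun 26, 1985.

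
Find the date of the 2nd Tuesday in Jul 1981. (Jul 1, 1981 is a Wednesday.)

Jul 1981 begins on a Wednesday, so the first Tuesday is Jul 7 (6 days later).
The 2nd Tuesday is 1 weeks later: 7 + 7 = 14.

Jul 14, 1981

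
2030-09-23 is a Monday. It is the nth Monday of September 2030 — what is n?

4th

Day 23 falls in week ⌈23/7⌉ of the month.
Days 1–7 hold the 1st Monday, 8–14 the 2nd, 15–21 the 3rd, 22–28 the 4th, 29–31 the 5th.
23 is in the range for the 4th.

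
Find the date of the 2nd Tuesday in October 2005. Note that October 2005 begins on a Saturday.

11 October 2005

October 2005 begins on a Saturday, so the first Tuesday is October 4 (3 days later).
The 2nd Tuesday is 1 weeks later: 4 + 7 = 11.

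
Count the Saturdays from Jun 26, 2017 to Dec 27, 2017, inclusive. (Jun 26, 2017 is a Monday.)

Jun 26, 2017 is a Monday; the first Saturday on or after it is Jul 1, 2017 (5 days later).
From Jul 1, 2017 to Dec 27, 2017: 30 + 31 + 30 + 31 + 30 + 27 = 179 days (rest of Jul, Aug, Sep, Oct, Nov, Dec).
179 ÷ 7 = 25 full weeks with remainder 4, so 25 more Saturdays after the first → 26.

26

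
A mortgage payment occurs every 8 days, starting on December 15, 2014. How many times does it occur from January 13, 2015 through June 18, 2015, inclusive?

20

Occurrences land 8·i days after December 15, 2014 for i = 0, 1, 2, …
January 13, 2015 is 29 days after the start; 29 ÷ 8 = 3 remainder 5; since the remainder is 5, round up to i = 4. First occurrence in the window: #5 on January 16, 2015 (4×8 = 32 days in).
June 18, 2015 is 185 days after the start; 185 ÷ 8 = 23 remainder 1. Last occurrence in the window: #24 on June 17, 2015.
Occurrences #5 through #24: 20 in total.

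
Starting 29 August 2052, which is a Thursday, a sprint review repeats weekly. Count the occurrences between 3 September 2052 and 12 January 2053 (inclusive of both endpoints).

Occurrences land 7·i days after 29 August 2052 for i = 0, 1, 2, …
3 September 2052 is 5 days after the start; 5 ÷ 7 = 0 remainder 5; since the remainder is 5, round up to i = 1. First occurrence in the window: #2 on 5 September 2052 (1×7 = 7 days in).
12 January 2053 is 136 days after the start; 136 ÷ 7 = 19 remainder 3. Last occurrence in the window: #20 on 9 January 2053.
Occurrences #2 through #20: 19 in total.

19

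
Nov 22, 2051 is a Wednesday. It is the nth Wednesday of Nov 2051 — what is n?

Day 22 falls in week ⌈22/7⌉ of the month.
Days 1–7 hold the 1st Wednesday, 8–14 the 2nd, 15–21 the 3rd, 22–28 the 4th, 29–31 the 5th.
22 is in the range for the 4th.

4th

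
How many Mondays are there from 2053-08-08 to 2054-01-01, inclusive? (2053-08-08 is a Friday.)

21

2053-08-08 is a Friday; the first Monday on or after it is 2053-08-11 (3 days later).
From 2053-08-11 to 2054-01-01: 20 + 30 + 31 + 30 + 31 + 1 = 143 days (rest of August, September, October, November, December, January).
143 ÷ 7 = 20 full weeks with remainder 3, so 20 more Mondays after the first → 21.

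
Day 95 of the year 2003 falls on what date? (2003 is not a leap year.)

5 April 2003

January has 31 days (95 − 31 = 64 remain).
February has 28 days (64 − 28 = 36 remain).
March has 31 days (36 − 31 = 5 remain).
5 into April → April 5.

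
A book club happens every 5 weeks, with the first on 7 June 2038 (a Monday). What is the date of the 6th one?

29 November 2038

The 6th occurrence is 5 intervals after the first: 5 × 35 = 175 days after 7 June 2038.
June has 30 days — 23 days to the end of June leaves 152.
July has 31 days (121 left).
August has 31 days (90 left).
September has 30 days (60 left).
October has 31 days (29 left).
29 days into November → 29 November 2038.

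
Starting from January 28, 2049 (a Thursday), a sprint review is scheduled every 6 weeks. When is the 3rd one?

The 3rd occurrence is 2 intervals after the first: 2 × 42 = 84 days after January 28, 2049.
January has 31 days — 3 days to the end of January leaves 81.
February has 28 days (53 left).
March has 31 days (22 left).
22 days into April → April 22, 2049.

April 22, 2049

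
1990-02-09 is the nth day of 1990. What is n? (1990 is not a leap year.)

40

Days in months before February: 31 = 31.
Plus 9 days into February → day 40.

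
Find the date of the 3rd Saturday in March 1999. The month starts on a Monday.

March 20, 1999

March 1999 begins on a Monday, so the first Saturday is March 6 (5 days later).
The 3rd Saturday is 2 weeks later: 6 + 14 = 20.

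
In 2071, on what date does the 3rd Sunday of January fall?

January 18, 2071

January 2071 begins on a Thursday, so the first Sunday is January 4 (3 days later).
The 3rd Sunday is 2 weeks later: 4 + 14 = 18.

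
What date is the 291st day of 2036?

Jan has 31 days (291 − 31 = 260 remain).
Feb has 29 days (260 − 29 = 231 remain).
Mar has 31 days (231 − 31 = 200 remain).
Apr has 30 days (200 − 30 = 170 remain).
May has 31 days (170 − 31 = 139 remain).
Jun has 30 days (139 − 30 = 109 remain).
Jul has 31 days (109 − 31 = 78 remain).
Aug has 31 days (78 − 31 = 47 remain).
Sep has 30 days (47 − 30 = 17 remain).
17 into Oct → Oct 17.

Oct 17, 2036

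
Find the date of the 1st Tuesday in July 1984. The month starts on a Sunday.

July 3, 1984

July 1984 begins on a Sunday, so the first Tuesday is July 3 (2 days later).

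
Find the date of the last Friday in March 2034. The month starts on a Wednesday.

March 2034 begins on a Wednesday, so the first Friday is March 3 (2 days later).
March 2034 has 31 days. Adding weeks: 3, 10, 17, 24, 31 — the last one ≤ 31 is the 31st.

2034-03-31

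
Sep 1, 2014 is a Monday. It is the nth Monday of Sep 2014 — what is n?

Day 1 falls in week ⌈1/7⌉ of the month.
Days 1–7 hold the 1st Monday, 8–14 the 2nd, 15–21 the 3rd, 22–28 the 4th, 29–31 the 5th.
1 is in the range for the 1st.

1st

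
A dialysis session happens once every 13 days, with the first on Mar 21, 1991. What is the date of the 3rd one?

Apr 16, 1991

The 3rd occurrence is 2 intervals after the first: 2 × 13 = 26 days after Mar 21, 1991.
Mar has 31 days — 10 days to the end of Mar leaves 16.
16 days into Apr → Apr 16, 1991.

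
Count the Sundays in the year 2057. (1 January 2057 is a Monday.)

1 January 2057 is a Monday; the first Sunday on or after it is 7 January 2057 (6 days later).
From 7 January 2057 to 31 December 2057: 24 + 28 + 31 + 30 + 31 + 30 + 31 + 31 + 30 + 31 + 30 + 31 = 358 days (rest of January, February, March, April, May, June, July, August, September, October, November, December).
358 ÷ 7 = 51 full weeks with remainder 1, so 51 more Sundays after the first → 52.

52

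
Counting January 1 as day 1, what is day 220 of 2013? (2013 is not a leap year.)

August 8, 2013

January has 31 days (220 − 31 = 189 remain).
February has 28 days (189 − 28 = 161 remain).
March has 31 days (161 − 31 = 130 remain).
April has 30 days (130 − 30 = 100 remain).
May has 31 days (100 − 31 = 69 remain).
June has 30 days (69 − 30 = 39 remain).
July has 31 days (39 − 31 = 8 remain).
8 into August → August 8.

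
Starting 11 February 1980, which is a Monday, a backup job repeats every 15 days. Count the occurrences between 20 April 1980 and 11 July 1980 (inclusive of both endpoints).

Occurrences land 15·i days after 11 February 1980 for i = 0, 1, 2, …
20 April 1980 is 69 days after the start; 69 ÷ 15 = 4 remainder 9; since the remainder is 9, round up to i = 5. First occurrence in the window: #6 on 26 April 1980 (5×15 = 75 days in).
11 July 1980 is 151 days after the start; 151 ÷ 15 = 10 remainder 1. Last occurrence in the window: #11 on 10 July 1980.
Occurrences #6 through #11: 6 in total.

6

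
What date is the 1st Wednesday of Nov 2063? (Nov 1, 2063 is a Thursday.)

Nov 2063 begins on a Thursday, so the first Wednesday is Nov 7 (6 days later).

Nov 7, 2063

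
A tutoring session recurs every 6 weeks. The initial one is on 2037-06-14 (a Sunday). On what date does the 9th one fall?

The 9th occurrence is 8 intervals after the first: 8 × 42 = 336 days after 2037-06-14.
June has 30 days — 16 days to the end of June leaves 320.
July has 31 days (289 left).
August has 31 days (258 left).
September has 30 days (228 left).
October has 31 days (197 left).
November has 30 days (167 left).
December has 31 days (136 left).
January has 31 days (105 left).
February has 28 days (77 left).
March has 31 days (46 left).
April has 30 days (16 left).
16 days into May → 2038-05-16.

2038-05-16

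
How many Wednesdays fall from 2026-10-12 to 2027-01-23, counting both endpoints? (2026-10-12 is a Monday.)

2026-10-12 is a Monday; the first Wednesday on or after it is 2026-10-14 (2 days later).
From 2026-10-14 to 2027-01-23: 17 + 30 + 31 + 23 = 101 days (rest of October, November, December, January).
101 ÷ 7 = 14 full weeks with remainder 3, so 14 more Wednesdays after the first → 15.

15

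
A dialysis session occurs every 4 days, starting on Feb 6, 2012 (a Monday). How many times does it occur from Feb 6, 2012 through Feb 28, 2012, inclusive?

Occurrences land 4·i days after Feb 6, 2012 for i = 0, 1, 2, …
The window opens on the start date, so the first occurrence inside is #1 on Feb 6, 2012.
Feb 28, 2012 is 22 days after the start; 22 ÷ 4 = 5 remainder 2. Last occurrence in the window: #6 on Feb 26, 2012.
Occurrences #1 through #6: 6 in total.

6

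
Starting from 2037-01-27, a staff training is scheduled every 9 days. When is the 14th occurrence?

The 14th occurrence is 13 intervals after the first: 13 × 9 = 117 days after 2037-01-27.
January has 31 days — 4 days to the end of January leaves 113.
February has 28 days (85 left).
March has 31 days (54 left).
April has 30 days (24 left).
24 days into May → 2037-05-24.

2037-05-24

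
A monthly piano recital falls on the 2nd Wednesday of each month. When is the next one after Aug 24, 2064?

Sep 10, 2064

Aug 2064 starts on a Friday; its first Wednesday is the 6th, so the 2nd Wednesday is the 13th — Aug 13, 2064.
That is not after Aug 24, 2064, so look at Sep 2064.
Sep 2064 starts on a Monday; its first Wednesday is the 3rd, so the 2nd Wednesday is the 10th — Sep 10, 2064.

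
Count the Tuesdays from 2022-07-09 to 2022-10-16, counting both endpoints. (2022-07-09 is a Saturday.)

14

2022-07-09 is a Saturday; the first Tuesday on or after it is 2022-07-12 (3 days later).
From 2022-07-12 to 2022-10-16: 19 + 31 + 30 + 16 = 96 days (rest of July, August, September, October).
96 ÷ 7 = 13 full weeks with remainder 5, so 13 more Tuesdays after the first → 14.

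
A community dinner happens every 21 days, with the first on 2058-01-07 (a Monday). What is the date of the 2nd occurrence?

The 2nd occurrence is 1 interval after the first: 1 × 21 = 21 days after 2058-01-07.
21 days later is 2058-01-28.

2058-01-28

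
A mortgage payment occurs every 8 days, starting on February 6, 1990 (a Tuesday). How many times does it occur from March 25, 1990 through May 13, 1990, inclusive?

Occurrences land 8·i days after February 6, 1990 for i = 0, 1, 2, …
March 25, 1990 is 47 days after the start; 47 ÷ 8 = 5 remainder 7; since the remainder is 7, round up to i = 6. First occurrence in the window: #7 on March 26, 1990 (6×8 = 48 days in).
May 13, 1990 is 96 days after the start; 96 ÷ 8 = 12 remainder 0. Last occurrence in the window: #13 on May 13, 1990.
Occurrences #7 through #13: 7 in total.

7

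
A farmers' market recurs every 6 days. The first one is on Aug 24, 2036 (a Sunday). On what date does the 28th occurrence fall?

The 28th occurrence is 27 intervals after the first: 27 × 6 = 162 days after Aug 24, 2036.
Aug has 31 days — 7 days to the end of Aug leaves 155.
Sep has 30 days (125 left).
Oct has 31 days (94 left).
Nov has 30 days (64 left).
Dec has 31 days (33 left).
Jan has 31 days (2 left).
2 days into Feb → Feb 2, 2037.

Feb 2, 2037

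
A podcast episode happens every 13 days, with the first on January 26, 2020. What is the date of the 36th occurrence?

The 36th occurrence is 35 intervals after the first: 35 × 13 = 455 days after January 26, 2020.
January has 31 days — 5 days to the end of January leaves 450.
From end of January to end of 2020 is 335 days (115 left).
January has 31 days (84 left).
February has 28 days (56 left).
March has 31 days (25 left).
25 days into April → April 25, 2021.

April 25, 2021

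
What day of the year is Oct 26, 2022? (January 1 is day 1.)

Days in months before Oct: 31 + 28 + 31 + 30 + 31 + 30 + 31 + 31 + 30 = 273.
Plus 26 days into Oct → day 299.

299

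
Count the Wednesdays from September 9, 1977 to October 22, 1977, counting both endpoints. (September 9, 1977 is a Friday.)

September 9, 1977 is a Friday; the first Wednesday on or after it is September 14, 1977 (5 days later).
From September 14, 1977 to October 22, 1977: 16 + 22 = 38 days (rest of September, October).
38 ÷ 7 = 5 full weeks with remainder 3, so 5 more Wednesdays after the first → 6.

6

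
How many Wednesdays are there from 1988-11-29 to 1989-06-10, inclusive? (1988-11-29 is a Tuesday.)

28

1988-11-29 is a Tuesday; the first Wednesday on or after it is 1988-11-30 (1 day later).
From 1988-11-30 to 1989-06-10: 0 + 31 + 31 + 28 + 31 + 30 + 31 + 10 = 192 days (rest of November, December, January, February, March, April, May, June).
192 ÷ 7 = 27 full weeks with remainder 3, so 27 more Wednesdays after the first → 28.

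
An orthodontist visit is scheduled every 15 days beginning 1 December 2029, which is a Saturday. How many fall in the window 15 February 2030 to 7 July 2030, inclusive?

Occurrences land 15·i days after 1 December 2029 for i = 0, 1, 2, …
15 February 2030 is 76 days after the start; 76 ÷ 15 = 5 remainder 1; since the remainder is 1, round up to i = 6. First occurrence in the window: #7 on 1 March 2030 (6×15 = 90 days in).
7 July 2030 is 218 days after the start; 218 ÷ 15 = 14 remainder 8. Last occurrence in the window: #15 on 29 June 2030.
Occurrences #7 through #15: 9 in total.

9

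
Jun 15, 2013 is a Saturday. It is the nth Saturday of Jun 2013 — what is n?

Day 15 falls in week ⌈15/7⌉ of the month.
Days 1–7 hold the 1st Saturday, 8–14 the 2nd, 15–21 the 3rd, 22–28 the 4th, 29–31 the 5th.
15 is in the range for the 3rd.

3rd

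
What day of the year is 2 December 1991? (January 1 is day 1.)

Days in months before December: 31 + 28 + 31 + 30 + 31 + 30 + 31 + 31 + 30 + 31 + 30 = 334.
Plus 2 days into December → day 336.

336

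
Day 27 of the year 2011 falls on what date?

Jan 27, 2011

27 into Jan → Jan 27.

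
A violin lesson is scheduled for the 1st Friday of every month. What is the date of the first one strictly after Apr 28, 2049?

Apr 2049 starts on a Thursday, so its 1st Friday is Apr 2, 2049 (1 day in).
That is not after Apr 28, 2049, so look at May 2049.
May 2049 starts on a Saturday, so its 1st Friday is May 7, 2049 (6 days in).

May 7, 2049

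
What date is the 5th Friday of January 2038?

2038-01-29

The first Friday of January 2038 is January 1.
The 5th Friday is 4 weeks later: 1 + 28 = 29.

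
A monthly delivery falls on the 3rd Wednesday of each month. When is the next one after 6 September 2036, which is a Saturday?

September 2036 starts on a Monday; its first Wednesday is the 3rd, so the 3rd Wednesday is the 17th — 17 September 2036.
17 September 2036 is after 6 September 2036, so that is the next one.

17 September 2036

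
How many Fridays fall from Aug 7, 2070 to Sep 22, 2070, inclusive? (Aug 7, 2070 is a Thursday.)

Aug 7, 2070 is a Thursday; the first Friday on or after it is Aug 8, 2070 (1 day later).
From Aug 8, 2070 to Sep 22, 2070: 23 + 22 = 45 days (rest of Aug, Sep).
45 ÷ 7 = 6 full weeks with remainder 3, so 6 more Fridays after the first → 7.

7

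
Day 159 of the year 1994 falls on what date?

January has 31 days (159 − 31 = 128 remain).
February has 28 days (128 − 28 = 100 remain).
March has 31 days (100 − 31 = 69 remain).
April has 30 days (69 − 30 = 39 remain).
May has 31 days (39 − 31 = 8 remain).
8 into June → June 8.

June 8, 1994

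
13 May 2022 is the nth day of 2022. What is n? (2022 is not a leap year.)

Days in months before May: 31 + 28 + 31 + 30 = 120.
Plus 13 days into May → day 133.

133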